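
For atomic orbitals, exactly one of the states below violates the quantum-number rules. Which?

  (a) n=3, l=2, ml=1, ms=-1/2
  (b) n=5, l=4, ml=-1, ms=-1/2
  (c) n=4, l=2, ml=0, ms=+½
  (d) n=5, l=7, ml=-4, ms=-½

(d)

(d) has l = 7 ≥ n = 5, violating 0 ≤ l ≤ n−1.
The remaining sets (a), (b), (c) satisfy all four rules.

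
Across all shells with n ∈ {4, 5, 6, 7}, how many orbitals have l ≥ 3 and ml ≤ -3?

20

For each n in the range, tally the orbitals obeying l ≥ 3 and ml ≤ -3:
n=4 → 1; n=5 → 3; n=6 → 6; n=7 → 10.
Total orbitals: 1 + 3 + 6 + 10 = 20.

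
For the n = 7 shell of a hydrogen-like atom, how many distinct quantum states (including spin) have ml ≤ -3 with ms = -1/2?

10

For n = 7, l ranges over 0 … 6.
Contributions: l=3 → 1; l=4 → 2; l=5 → 3; l=6 → 4.
Orbitals: 1 + 2 + 3 + 4 = 10. With ms fixed to a single value there is one state per orbital, giving 10 states.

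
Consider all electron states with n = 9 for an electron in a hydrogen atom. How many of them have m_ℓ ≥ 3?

With n = 9 the allowed ℓ are 0, 1, …, 8.
Orbitals with m_ℓ ≥ 3, by ℓ: ℓ=3 → 1; ℓ=4 → 2; ℓ=5 → 3; ℓ=6 → 4; ℓ=7 → 5; ℓ=8 → 6.
Orbitals: 1 + 2 + 3 + 4 + 5 + 6 = 21. Each orbital carries two spin states, so 21 × 2 = 42 states.

42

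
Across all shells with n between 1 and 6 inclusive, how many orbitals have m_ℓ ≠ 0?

70

Count contributing orbitals for each principal shell:
n=2 → 2; n=3 → 6; n=4 → 12; n=5 → 20; n=6 → 30.
Total orbitals: 2 + 6 + 12 + 20 + 30 = 70.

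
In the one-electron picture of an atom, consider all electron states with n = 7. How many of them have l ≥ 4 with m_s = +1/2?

Go through l = 0, …, 6 (the values permitted for n = 7).
The (l, m_l) pairs meeting l ≥ 4 give: l=4 → 9; l=5 → 11; l=6 → 13.
Orbitals: 9 + 11 + 13 = 33. With m_s fixed to a single value there is one state per orbital, giving 33 states.

33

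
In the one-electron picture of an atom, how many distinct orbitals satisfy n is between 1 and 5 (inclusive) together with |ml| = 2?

Treat each shell separately and count matching orbitals:
n=3 → 2; n=4 → 4; n=5 → 6.
Total orbitals: 2 + 4 + 6 = 12.

12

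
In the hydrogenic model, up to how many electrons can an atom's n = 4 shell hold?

A shell holds 2n² electrons: 2 × 4² = 2 × 16 = 32.

32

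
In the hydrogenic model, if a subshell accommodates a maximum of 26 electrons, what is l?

2(2l+1) = 26 ⇒ 2l+1 = 13 ⇒ l = 6.

l = 6 (i)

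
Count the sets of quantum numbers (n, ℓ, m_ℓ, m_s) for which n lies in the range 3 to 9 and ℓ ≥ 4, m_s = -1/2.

175

Per-shell orbital counts meeting the constraint:
n=5 → 9; n=6 → 20; n=7 → 33; n=8 → 48; n=9 → 65.
Orbitals: 9 + 20 + 33 + 48 + 65 = 175. With m_s fixed to -1/2 there is one state per orbital, so 175 states.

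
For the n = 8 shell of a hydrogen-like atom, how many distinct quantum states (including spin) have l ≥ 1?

126

Per l-value: l=1 → 3; l=2 → 5; l=3 → 7; l=4 → 9; l=5 → 11; l=6 → 13; l=7 → 15.
Orbitals: 3 + 5 + 7 + 9 + 11 + 13 + 15 = 63. Each orbital carries two spin states, so 63 × 2 = 126 states.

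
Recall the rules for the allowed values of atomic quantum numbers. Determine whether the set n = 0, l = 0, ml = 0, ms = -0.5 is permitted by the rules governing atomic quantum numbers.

The principal quantum number must be a positive integer (n ≥ 1), but here n = 0.

No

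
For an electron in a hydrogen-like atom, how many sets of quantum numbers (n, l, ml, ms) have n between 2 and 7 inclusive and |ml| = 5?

12

Work shell by shell — for each n, count the (l, ml) pairs that satisfy |ml| = 5:
n=6 → 2; n=7 → 4.
Orbitals: 2 + 4 = 6. Including both spin states (ms = ±1/2) gives 2 × 6 = 12 states.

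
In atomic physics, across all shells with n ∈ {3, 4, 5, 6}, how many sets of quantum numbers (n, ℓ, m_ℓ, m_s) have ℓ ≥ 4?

Go shell by shell, enumerating (ℓ, m_ℓ) with ℓ ≥ 4:
n=5 → 9; n=6 → 20.
Orbitals: 9 + 20 = 29. Including both spin states (m_s = ±1/2) gives 2 × 29 = 58 states.

58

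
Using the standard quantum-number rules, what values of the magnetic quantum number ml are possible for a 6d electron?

-2, -1, 0, 1, 2

The 6d subshell has l = 2, and ml takes every integer from −l to +l. With l = 2 that gives the 5 values -2, -1, 0, 1, 2.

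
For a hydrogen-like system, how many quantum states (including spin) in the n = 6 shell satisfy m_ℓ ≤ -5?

The (ℓ, m_ℓ) pairs meeting m_ℓ ≤ -5 give: ℓ=5 → 1.
Orbitals: 1. Each orbital carries two spin states, so 1 × 2 = 2 states.

2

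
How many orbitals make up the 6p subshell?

3

A subshell has 2l+1 orbitals; with l = 1, that's 3.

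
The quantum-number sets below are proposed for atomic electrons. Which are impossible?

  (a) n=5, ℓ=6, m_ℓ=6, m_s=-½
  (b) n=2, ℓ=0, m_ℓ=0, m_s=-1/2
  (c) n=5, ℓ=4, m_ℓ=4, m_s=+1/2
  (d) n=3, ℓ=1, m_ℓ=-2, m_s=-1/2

(a) has ℓ = 6 ≥ n = 5, violating 0 ≤ ℓ ≤ n−1.
(d) has |m_ℓ| = 2 > ℓ = 1, violating −ℓ ≤ m_ℓ ≤ ℓ.
The remaining sets (b), (c) satisfy all four rules.

(a) and (d)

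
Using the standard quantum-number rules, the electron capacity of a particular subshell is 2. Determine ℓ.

2(2ℓ+1) = 2 ⇒ 2ℓ+1 = 1 ⇒ ℓ = 0.

ℓ = 0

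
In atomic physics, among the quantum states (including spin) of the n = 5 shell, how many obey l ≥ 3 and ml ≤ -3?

With n = 5 the allowed l are 0, 1, …, 4.
Contributions: l=3 → 1; l=4 → 2.
Orbitals: 1 + 2 = 3. Each orbital carries two spin states, so 3 × 2 = 6 states.

6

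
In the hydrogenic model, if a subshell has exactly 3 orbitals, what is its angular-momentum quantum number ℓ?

2ℓ+1 = 3 gives ℓ = 1.

ℓ = 1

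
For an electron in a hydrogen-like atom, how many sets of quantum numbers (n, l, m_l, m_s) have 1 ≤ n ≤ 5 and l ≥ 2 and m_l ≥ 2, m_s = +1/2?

10

Work shell by shell — for each n, count the (l, m_l) pairs that satisfy l ≥ 2 and m_l ≥ 2:
n=3 → 1; n=4 → 3; n=5 → 6.
Orbitals: 1 + 3 + 6 = 10. With m_s fixed to +1/2 there is one state per orbital, so 10 states.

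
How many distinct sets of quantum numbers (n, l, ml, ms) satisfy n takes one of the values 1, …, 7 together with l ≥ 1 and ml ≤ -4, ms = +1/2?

Count contributing orbitals for each principal shell:
n=5 → 1; n=6 → 3; n=7 → 6.
Orbitals: 1 + 3 + 6 = 10. With ms fixed to +1/2 there is one state per orbital, so 10 states.

10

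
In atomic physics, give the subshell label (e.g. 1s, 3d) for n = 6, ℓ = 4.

ℓ = 4 corresponds to the letter 'g', so the subshell is 6g.

6g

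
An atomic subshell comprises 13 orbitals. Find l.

2l+1 = 13 gives l = 6.

l = 6 (i)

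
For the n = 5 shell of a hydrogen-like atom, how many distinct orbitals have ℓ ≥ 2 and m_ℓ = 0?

Go through ℓ = 0, …, 4 (the values permitted for n = 5).
The (ℓ, m_ℓ) pairs meeting ℓ ≥ 2 and m_ℓ = 0 give: ℓ=2 → 1; ℓ=3 → 1; ℓ=4 → 1.
Total orbitals: 1 + 1 + 1 = 3.

3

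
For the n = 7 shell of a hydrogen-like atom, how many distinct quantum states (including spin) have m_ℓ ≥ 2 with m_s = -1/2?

With n = 7 the allowed ℓ are 0, 1, …, 6.
The (ℓ, m_ℓ) pairs meeting m_ℓ ≥ 2 give: ℓ=2 → 1; ℓ=3 → 2; ℓ=4 → 3; ℓ=5 → 4; ℓ=6 → 5.
Orbitals: 1 + 2 + 3 + 4 + 5 = 15. With m_s fixed to a single value there is one state per orbital, giving 15 states.

15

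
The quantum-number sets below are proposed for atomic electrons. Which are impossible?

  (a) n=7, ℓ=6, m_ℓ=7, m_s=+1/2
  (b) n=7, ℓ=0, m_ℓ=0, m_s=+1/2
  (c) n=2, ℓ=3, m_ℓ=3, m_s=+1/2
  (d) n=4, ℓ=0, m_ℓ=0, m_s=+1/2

(a) and (c)

(a) has |m_ℓ| = 7 > ℓ = 6, violating −ℓ ≤ m_ℓ ≤ ℓ.
(c) has ℓ = 3 ≥ n = 2, violating 0 ≤ ℓ ≤ n−1.
The remaining sets (b), (d) satisfy all four rules.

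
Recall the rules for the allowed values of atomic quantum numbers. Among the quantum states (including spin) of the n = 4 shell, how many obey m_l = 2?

4

The n = 4 shell has l = 0 through 3; check each.
Contributions: l=2 → 1; l=3 → 1.
Orbitals: 1 + 1 = 2. Each orbital carries two spin states, so 2 × 2 = 4 states.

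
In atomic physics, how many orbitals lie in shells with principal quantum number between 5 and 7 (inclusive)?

Shell n has n² orbitals: 5²=25 + 6²=36 + 7²=49 = 110 orbitals.

110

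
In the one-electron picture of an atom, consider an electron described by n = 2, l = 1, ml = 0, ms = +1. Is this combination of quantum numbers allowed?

The spin quantum number for an electron can only be ms = +1/2 or −1/2; ms = +1 is not one of those.

Not allowed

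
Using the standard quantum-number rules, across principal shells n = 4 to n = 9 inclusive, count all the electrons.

Shell n has n² orbitals: 4²=16 + 5²=25 + 6²=36 + 7²=49 + 8²=64 + 9²=81 = 271 orbitals.
Two spin states per orbital: 2 × 271 = 542 electrons.

542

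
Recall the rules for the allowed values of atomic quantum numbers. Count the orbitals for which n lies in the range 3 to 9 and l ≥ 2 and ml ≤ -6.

Go shell by shell, enumerating (l, ml) with l ≥ 2 and ml ≤ -6:
n=7 → 1; n=8 → 3; n=9 → 6.
Total orbitals: 1 + 3 + 6 = 10.

10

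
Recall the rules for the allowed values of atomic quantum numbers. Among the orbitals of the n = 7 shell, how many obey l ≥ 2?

For n = 7, l ranges over 0 … 6.
The (l, m_l) pairs meeting l ≥ 2 give: l=2 → 5; l=3 → 7; l=4 → 9; l=5 → 11; l=6 → 13.
Total orbitals: 5 + 7 + 9 + 11 + 13 = 45.

45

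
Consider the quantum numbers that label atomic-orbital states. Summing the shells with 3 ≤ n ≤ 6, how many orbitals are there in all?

86

Shell n has n² orbitals: 3²=9 + 4²=16 + 5²=25 + 6²=36 = 86 orbitals.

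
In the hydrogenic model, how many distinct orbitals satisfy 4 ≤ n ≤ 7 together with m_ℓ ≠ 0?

104

Go shell by shell, enumerating (ℓ, m_ℓ) with m_ℓ ≠ 0:
n=4 → 12; n=5 → 20; n=6 → 30; n=7 → 42.
Total orbitals: 12 + 20 + 30 + 42 = 104.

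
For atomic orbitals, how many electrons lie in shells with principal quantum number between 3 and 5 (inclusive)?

100

Shell n has n² orbitals: 3²=9 + 4²=16 + 5²=25 = 50 orbitals.
Two spin states per orbital: 2 × 50 = 100 electrons.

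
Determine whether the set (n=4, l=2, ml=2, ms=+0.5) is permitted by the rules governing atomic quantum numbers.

n = 4 is a positive integer. l = 2 satisfies 0 ≤ l ≤ n−1 = 3. ml = 2 lies in the range −l … +l (here −2 … 2). ms = +1/2 is one of ±1/2.
All four constraints are satisfied.

Yes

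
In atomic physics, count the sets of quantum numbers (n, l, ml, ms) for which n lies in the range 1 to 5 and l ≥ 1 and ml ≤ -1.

Go shell by shell, enumerating (l, ml) with l ≥ 1 and ml ≤ -1:
n=2 → 1; n=3 → 3; n=4 → 6; n=5 → 10.
Orbitals: 1 + 3 + 6 + 10 = 20. Including both spin states (ms = ±1/2) gives 2 × 20 = 40 states.

40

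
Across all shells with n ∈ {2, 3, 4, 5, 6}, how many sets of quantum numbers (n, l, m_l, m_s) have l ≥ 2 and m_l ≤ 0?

80

For each n in the range, tally the orbitals obeying l ≥ 2 and m_l ≤ 0:
n=3 → 3; n=4 → 7; n=5 → 12; n=6 → 18.
Orbitals: 3 + 7 + 12 + 18 = 40. Including both spin states (m_s = ±1/2) gives 2 × 40 = 80 states.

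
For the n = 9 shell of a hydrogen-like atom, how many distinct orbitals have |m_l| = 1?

With n = 9 the allowed l are 0, 1, …, 8.
Orbitals with |m_l| = 1, by l: l=1 → 2; l=2 → 2; l=3 → 2; l=4 → 2; l=5 → 2; l=6 → 2; l=7 → 2; l=8 → 2.
Total orbitals: 2 + 2 + 2 + 2 + 2 + 2 + 2 + 2 = 16.

16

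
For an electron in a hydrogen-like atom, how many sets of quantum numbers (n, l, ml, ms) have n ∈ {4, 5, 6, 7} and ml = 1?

36

Treat each shell separately and count matching orbitals:
n=4 → 3; n=5 → 4; n=6 → 5; n=7 → 6.
Orbitals: 3 + 4 + 5 + 6 = 18. Including both spin states (ms = ±1/2) gives 2 × 18 = 36 states.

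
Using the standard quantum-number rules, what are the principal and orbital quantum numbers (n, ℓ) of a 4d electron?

The leading integer gives n = 4; the letter 'd' means ℓ = 2.

n = 4, ℓ = 2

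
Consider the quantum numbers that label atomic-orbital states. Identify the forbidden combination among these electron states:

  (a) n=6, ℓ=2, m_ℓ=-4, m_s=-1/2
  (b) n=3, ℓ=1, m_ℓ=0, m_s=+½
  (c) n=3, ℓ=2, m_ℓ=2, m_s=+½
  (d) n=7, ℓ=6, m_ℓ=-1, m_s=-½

(a) has |m_ℓ| = 4 > ℓ = 2, violating −ℓ ≤ m_ℓ ≤ ℓ.
The remaining sets (b), (c), (d) satisfy all four rules.

(a)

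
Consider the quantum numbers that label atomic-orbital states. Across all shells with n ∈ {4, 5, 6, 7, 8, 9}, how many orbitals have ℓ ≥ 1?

265

Treat each shell separately and count matching orbitals:
n=4 → 15; n=5 → 24; n=6 → 35; n=7 → 48; n=8 → 63; n=9 → 80.
Total orbitals: 15 + 24 + 35 + 48 + 63 + 80 = 265.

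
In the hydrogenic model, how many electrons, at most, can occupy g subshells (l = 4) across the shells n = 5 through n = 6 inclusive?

A g subshell (l = 4) exists for every n ≥ 5, so shells n = 5, 6 each contribute one — 2 subshells.
Since each g subshell holds 2(2·4+1) = 18 electrons, the total is 2 × 18 = 36.

36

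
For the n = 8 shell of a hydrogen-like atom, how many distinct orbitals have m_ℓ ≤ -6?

3

For n = 8, ℓ ranges over 0 … 7.
Orbitals with m_ℓ ≤ -6, by ℓ: ℓ=6 → 1; ℓ=7 → 2.
Total orbitals: 1 + 2 = 3.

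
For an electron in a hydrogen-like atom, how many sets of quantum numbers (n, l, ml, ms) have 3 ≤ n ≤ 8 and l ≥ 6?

82

Per-shell orbital counts meeting the constraint:
n=7 → 13; n=8 → 28.
Orbitals: 13 + 28 = 41. Including both spin states (ms = ±1/2) gives 2 × 41 = 82 states.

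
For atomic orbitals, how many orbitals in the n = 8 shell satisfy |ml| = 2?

12

The n = 8 shell has l = 0 through 7; check each.
Orbitals with |ml| = 2, by l: l=2 → 2; l=3 → 2; l=4 → 2; l=5 → 2; l=6 → 2; l=7 → 2.
Total orbitals: 2 + 2 + 2 + 2 + 2 + 2 = 12.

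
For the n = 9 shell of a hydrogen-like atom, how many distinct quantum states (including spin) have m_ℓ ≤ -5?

For n = 9, ℓ ranges over 0 … 8.
Per ℓ-value: ℓ=5 → 1; ℓ=6 → 2; ℓ=7 → 3; ℓ=8 → 4.
Orbitals: 1 + 2 + 3 + 4 = 10. Each orbital carries two spin states, so 10 × 2 = 20 states.

20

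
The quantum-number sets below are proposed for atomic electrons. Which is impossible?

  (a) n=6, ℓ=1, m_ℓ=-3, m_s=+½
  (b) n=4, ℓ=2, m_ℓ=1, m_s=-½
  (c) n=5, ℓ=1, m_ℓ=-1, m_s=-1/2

(a)

(a) has |m_ℓ| = 3 > ℓ = 1, violating −ℓ ≤ m_ℓ ≤ ℓ.
The remaining sets (b), (c) satisfy all four rules.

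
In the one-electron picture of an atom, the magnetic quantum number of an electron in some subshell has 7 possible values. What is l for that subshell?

m_l ranges over 2l+1 integers, so 2l+1 = 7 ⇒ l = 3.

l = 3 (f)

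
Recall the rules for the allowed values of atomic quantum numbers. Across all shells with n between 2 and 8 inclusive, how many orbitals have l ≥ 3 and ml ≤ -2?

Treat each shell separately and count matching orbitals:
n=4 → 2; n=5 → 5; n=6 → 9; n=7 → 14; n=8 → 20.
Total orbitals: 2 + 5 + 9 + 14 + 20 = 50.

50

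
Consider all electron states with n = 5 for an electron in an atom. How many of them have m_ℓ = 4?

2

With n = 5 the allowed ℓ are 0, 1, …, 4.
Per ℓ-value: ℓ=4 → 1.
Orbitals: 1. Each orbital carries two spin states, so 1 × 2 = 2 states.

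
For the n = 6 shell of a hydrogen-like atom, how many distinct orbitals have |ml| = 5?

Go through l = 0, …, 5 (the values permitted for n = 6).
Orbitals with |ml| = 5, by l: l=5 → 2.
Total orbitals: 2.

2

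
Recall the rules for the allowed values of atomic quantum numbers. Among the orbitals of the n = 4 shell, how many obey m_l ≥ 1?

With n = 4 the allowed l are 0, 1, …, 3.
Contributions: l=1 → 1; l=2 → 2; l=3 → 3.
Total orbitals: 1 + 2 + 3 = 6.

6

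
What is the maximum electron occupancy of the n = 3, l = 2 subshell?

A subshell with l = 2 has 2l+1 = 5 orbitals, each holding 2 electrons (spin ±1/2), so 5 × 2 = 10.

10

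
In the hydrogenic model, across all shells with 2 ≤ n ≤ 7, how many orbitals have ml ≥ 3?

20

Per-shell orbital counts meeting the constraint:
n=4 → 1; n=5 → 3; n=6 → 6; n=7 → 10.
Total orbitals: 1 + 3 + 6 + 10 = 20.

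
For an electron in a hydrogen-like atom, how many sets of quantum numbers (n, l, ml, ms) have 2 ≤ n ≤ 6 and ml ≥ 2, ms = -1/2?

Count contributing orbitals for each principal shell:
n=3 → 1; n=4 → 3; n=5 → 6; n=6 → 10.
Orbitals: 1 + 3 + 6 + 10 = 20. With ms fixed to -1/2 there is one state per orbital, so 20 states.

20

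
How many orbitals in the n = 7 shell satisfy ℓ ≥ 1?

The (ℓ, m_ℓ) pairs meeting ℓ ≥ 1 give: ℓ=1 → 3; ℓ=2 → 5; ℓ=3 → 7; ℓ=4 → 9; ℓ=5 → 11; ℓ=6 → 13.
Total orbitals: 3 + 5 + 7 + 9 + 11 + 13 = 48.

48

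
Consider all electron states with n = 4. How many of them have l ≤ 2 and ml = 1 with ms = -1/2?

2

The n = 4 shell has l = 0 through 3; check each.
Contributions: l=1 → 1; l=2 → 1.
Orbitals: 1 + 1 = 2. With ms fixed to a single value there is one state per orbital, giving 2 states.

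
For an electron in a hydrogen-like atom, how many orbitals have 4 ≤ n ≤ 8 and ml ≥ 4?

Count contributing orbitals for each principal shell:
n=5 → 1; n=6 → 3; n=7 → 6; n=8 → 10.
Total orbitals: 1 + 3 + 6 + 10 = 20.

20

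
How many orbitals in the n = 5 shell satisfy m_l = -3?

Contributions: l=3 → 1; l=4 → 1.
Total orbitals: 1 + 1 = 2.

2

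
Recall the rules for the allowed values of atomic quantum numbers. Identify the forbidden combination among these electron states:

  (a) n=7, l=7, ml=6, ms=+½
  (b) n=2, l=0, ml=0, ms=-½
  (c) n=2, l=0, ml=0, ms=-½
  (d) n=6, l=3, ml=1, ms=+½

(a)

(a) has l = 7 ≥ n = 7, violating 0 ≤ l ≤ n−1.
The remaining sets (b), (c), (d) satisfy all four rules.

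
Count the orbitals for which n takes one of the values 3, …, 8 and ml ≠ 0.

Count contributing orbitals for each principal shell:
n=3 → 6; n=4 → 12; n=5 → 20; n=6 → 30; n=7 → 42; n=8 → 56.
Total orbitals: 6 + 12 + 20 + 30 + 42 + 56 = 166.

166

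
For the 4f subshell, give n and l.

The leading integer gives n = 4; the letter 'f' means l = 3.

n = 4, l = 3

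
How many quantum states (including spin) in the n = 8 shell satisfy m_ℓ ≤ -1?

56

For n = 8, ℓ ranges over 0 … 7.
Orbitals with m_ℓ ≤ -1, by ℓ: ℓ=1 → 1; ℓ=2 → 2; ℓ=3 → 3; ℓ=4 → 4; ℓ=5 → 5; ℓ=6 → 6; ℓ=7 → 7.
Orbitals: 1 + 2 + 3 + 4 + 5 + 6 + 7 = 28. Each orbital carries two spin states, so 28 × 2 = 56 states.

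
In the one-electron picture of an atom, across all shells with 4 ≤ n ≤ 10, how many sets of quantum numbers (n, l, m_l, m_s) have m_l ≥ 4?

112

Treat each shell separately and count matching orbitals:
n=5 → 1; n=6 → 3; n=7 → 6; n=8 → 10; n=9 → 15; n=10 → 21.
Orbitals: 1 + 3 + 6 + 10 + 15 + 21 = 56. Including both spin states (m_s = ±1/2) gives 2 × 56 = 112 states.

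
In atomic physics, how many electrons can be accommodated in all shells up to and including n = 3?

Total orbitals = 1² + 2² + 3² = 14. Doubling for spin gives 28 electrons.

28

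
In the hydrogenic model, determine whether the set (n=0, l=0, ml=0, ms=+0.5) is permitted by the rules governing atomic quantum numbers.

The principal quantum number must be a positive integer (n ≥ 1), but here n = 0.

Not allowed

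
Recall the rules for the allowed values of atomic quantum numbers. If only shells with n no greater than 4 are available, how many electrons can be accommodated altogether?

Total orbitals = 1² + 2² + 3² + 4² = 30. Doubling for spin gives 60 electrons.

60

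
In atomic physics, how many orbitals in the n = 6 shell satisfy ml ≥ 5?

The n = 6 shell has l = 0 through 5; check each.
Contributions: l=5 → 1.
Total orbitals: 1.

1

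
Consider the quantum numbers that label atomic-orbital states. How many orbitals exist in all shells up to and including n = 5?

55

Total orbitals = 1² + 2² + 3² + 4² + 5² = 55.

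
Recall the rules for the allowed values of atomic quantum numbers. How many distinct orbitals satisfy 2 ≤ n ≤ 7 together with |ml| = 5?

Count contributing orbitals for each principal shell:
n=6 → 2; n=7 → 4.
Total orbitals: 2 + 4 = 6.

6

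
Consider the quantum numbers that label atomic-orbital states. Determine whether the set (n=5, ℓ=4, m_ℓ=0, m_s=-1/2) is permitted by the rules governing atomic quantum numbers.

Allowed

n = 5 is a positive integer. ℓ = 4 satisfies 0 ≤ ℓ ≤ n−1 = 4. m_ℓ = 0 lies in the range −ℓ … +ℓ (here −4 … 4). m_s = -1/2 is one of ±1/2.
All four constraints are satisfied.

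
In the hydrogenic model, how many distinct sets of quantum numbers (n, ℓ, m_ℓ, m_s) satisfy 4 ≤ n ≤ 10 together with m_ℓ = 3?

56

Count contributing orbitals for each principal shell:
n=4 → 1; n=5 → 2; n=6 → 3; n=7 → 4; n=8 → 5; n=9 → 6; n=10 → 7.
Orbitals: 1 + 2 + 3 + 4 + 5 + 6 + 7 = 28. Including both spin states (m_s = ±1/2) gives 2 × 28 = 56 states.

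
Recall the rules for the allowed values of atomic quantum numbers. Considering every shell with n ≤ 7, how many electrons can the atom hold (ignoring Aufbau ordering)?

Total orbitals = 1² + 2² + 3² + 4² + 5² + 6² + 7² = 140. Doubling for spin gives 280 electrons.

280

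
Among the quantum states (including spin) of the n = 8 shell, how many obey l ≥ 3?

For n = 8, l ranges over 0 … 7.
Orbitals with l ≥ 3, by l: l=3 → 7; l=4 → 9; l=5 → 11; l=6 → 13; l=7 → 15.
Orbitals: 7 + 9 + 11 + 13 + 15 = 55. Each orbital carries two spin states, so 55 × 2 = 110 states.

110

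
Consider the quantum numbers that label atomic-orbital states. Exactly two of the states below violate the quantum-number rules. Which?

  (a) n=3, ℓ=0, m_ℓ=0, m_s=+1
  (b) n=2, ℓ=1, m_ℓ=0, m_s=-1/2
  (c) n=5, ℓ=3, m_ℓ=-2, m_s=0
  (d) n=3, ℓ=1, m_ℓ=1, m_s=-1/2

(a) has m_s = +1, but an electron's spin must be ±1/2.
(c) has m_s = 0, but an electron's spin must be ±1/2.
The remaining sets (b), (d) satisfy all four rules.

(a) and (c)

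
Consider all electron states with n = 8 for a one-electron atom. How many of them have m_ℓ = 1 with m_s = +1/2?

The n = 8 shell has ℓ = 0 through 7; check each.
The (ℓ, m_ℓ) pairs meeting m_ℓ = 1 give: ℓ=1 → 1; ℓ=2 → 1; ℓ=3 → 1; ℓ=4 → 1; ℓ=5 → 1; ℓ=6 → 1; ℓ=7 → 1.
Orbitals: 1 + 1 + 1 + 1 + 1 + 1 + 1 = 7. With m_s fixed to a single value there is one state per orbital, giving 7 states.

7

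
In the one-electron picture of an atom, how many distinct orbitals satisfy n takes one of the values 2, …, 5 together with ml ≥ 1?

Per-shell orbital counts meeting the constraint:
n=2 → 1; n=3 → 3; n=4 → 6; n=5 → 10.
Total orbitals: 1 + 3 + 6 + 10 = 20.

20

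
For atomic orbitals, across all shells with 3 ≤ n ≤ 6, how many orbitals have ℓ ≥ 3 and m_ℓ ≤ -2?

16

Per-shell orbital counts meeting the constraint:
n=4 → 2; n=5 → 5; n=6 → 9.
Total orbitals: 2 + 5 + 9 = 16.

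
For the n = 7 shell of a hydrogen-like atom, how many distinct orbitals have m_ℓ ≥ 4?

6

Go through ℓ = 0, …, 6 (the values permitted for n = 7).
Orbitals with m_ℓ ≥ 4, by ℓ: ℓ=4 → 1; ℓ=5 → 2; ℓ=6 → 3.
Total orbitals: 1 + 2 + 3 = 6.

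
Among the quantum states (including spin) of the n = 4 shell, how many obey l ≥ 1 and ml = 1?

For n = 4, l ranges over 0 … 3.
Orbitals with l ≥ 1 and ml = 1, by l: l=1 → 1; l=2 → 1; l=3 → 1.
Orbitals: 1 + 1 + 1 = 3. Each orbital carries two spin states, so 3 × 2 = 6 states.

6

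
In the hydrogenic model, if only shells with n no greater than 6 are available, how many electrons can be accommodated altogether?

182

Total orbitals = 1² + 2² + 3² + 4² + 5² + 6² = 91. Doubling for spin gives 182 electrons.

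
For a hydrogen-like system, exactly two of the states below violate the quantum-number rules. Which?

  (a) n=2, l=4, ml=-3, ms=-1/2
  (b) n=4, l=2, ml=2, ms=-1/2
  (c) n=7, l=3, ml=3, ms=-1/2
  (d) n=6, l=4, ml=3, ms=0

(a) has l = 4 ≥ n = 2, violating 0 ≤ l ≤ n−1.
(d) has ms = 0, but an electron's spin must be ±1/2.
The remaining sets (b), (c) satisfy all four rules.

(a) and (d)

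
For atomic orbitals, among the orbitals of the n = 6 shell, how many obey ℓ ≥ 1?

Per ℓ-value: ℓ=1 → 3; ℓ=2 → 5; ℓ=3 → 7; ℓ=4 → 9; ℓ=5 → 11.
Total orbitals: 3 + 5 + 7 + 9 + 11 = 35.

35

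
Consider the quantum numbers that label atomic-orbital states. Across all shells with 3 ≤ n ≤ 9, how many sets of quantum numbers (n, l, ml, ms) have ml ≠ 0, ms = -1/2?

Treat each shell separately and count matching orbitals:
n=3 → 6; n=4 → 12; n=5 → 20; n=6 → 30; n=7 → 42; n=8 → 56; n=9 → 72.
Orbitals: 6 + 12 + 20 + 30 + 42 + 56 + 72 = 238. With ms fixed to -1/2 there is one state per orbital, so 238 states.

238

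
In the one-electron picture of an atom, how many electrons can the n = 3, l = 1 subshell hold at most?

6

A subshell with l = 1 has 2l+1 = 3 orbitals, each holding 2 electrons (spin ±1/2), so 3 × 2 = 6.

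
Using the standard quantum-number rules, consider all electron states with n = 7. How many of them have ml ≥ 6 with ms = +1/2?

1

Go through l = 0, …, 6 (the values permitted for n = 7).
Per l-value: l=6 → 1.
Orbitals: 1. With ms fixed to a single value there is one state per orbital, giving 1 state.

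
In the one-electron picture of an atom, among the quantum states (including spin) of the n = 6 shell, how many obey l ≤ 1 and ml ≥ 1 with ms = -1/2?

1

With n = 6 the allowed l are 0, 1, …, 5.
Per l-value: l=1 → 1.
Orbitals: 1. With ms fixed to a single value there is one state per orbital, giving 1 state.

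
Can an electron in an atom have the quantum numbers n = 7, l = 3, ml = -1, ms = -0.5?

n = 7 is a positive integer. l = 3 satisfies 0 ≤ l ≤ n−1 = 6. ml = -1 lies in the range −l … +l (here −3 … 3). ms = -1/2 is one of ±1/2.
All four constraints are satisfied.

Valid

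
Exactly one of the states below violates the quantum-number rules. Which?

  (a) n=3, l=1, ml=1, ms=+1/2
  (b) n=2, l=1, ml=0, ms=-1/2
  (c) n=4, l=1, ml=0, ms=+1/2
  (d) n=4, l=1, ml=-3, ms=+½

(d) has |ml| = 3 > l = 1, violating −l ≤ ml ≤ l.
The remaining sets (a), (b), (c) satisfy all four rules.

(d)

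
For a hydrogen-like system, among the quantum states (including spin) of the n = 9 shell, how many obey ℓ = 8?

34

For n = 9, ℓ ranges over 0 … 8.
The (ℓ, m_ℓ) pairs meeting ℓ = 8 give: ℓ=8 → 17.
Orbitals: 17. Each orbital carries two spin states, so 17 × 2 = 34 states.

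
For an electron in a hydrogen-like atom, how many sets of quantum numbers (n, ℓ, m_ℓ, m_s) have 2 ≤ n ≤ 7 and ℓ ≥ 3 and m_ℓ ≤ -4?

20

For each n in the range, tally the orbitals obeying ℓ ≥ 3 and m_ℓ ≤ -4:
n=5 → 1; n=6 → 3; n=7 → 6.
Orbitals: 1 + 3 + 6 = 10. Including both spin states (m_s = ±1/2) gives 2 × 10 = 20 states.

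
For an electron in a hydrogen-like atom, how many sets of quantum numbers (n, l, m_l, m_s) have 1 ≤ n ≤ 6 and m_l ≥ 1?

For each n in the range, tally the orbitals obeying m_l ≥ 1:
n=2 → 1; n=3 → 3; n=4 → 6; n=5 → 10; n=6 → 15.
Orbitals: 1 + 3 + 6 + 10 + 15 = 35. Including both spin states (m_s = ±1/2) gives 2 × 35 = 70 states.

70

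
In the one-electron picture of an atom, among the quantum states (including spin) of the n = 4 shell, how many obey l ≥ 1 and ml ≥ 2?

6

With n = 4 the allowed l are 0, 1, …, 3.
Per l-value: l=2 → 1; l=3 → 2.
Orbitals: 1 + 2 = 3. Each orbital carries two spin states, so 3 × 2 = 6 states.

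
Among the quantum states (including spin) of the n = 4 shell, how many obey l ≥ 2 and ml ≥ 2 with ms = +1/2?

3

With n = 4 the allowed l are 0, 1, …, 3.
The (l, ml) pairs meeting l ≥ 2 and ml ≥ 2 give: l=2 → 1; l=3 → 2.
Orbitals: 1 + 2 = 3. With ms fixed to a single value there is one state per orbital, giving 3 states.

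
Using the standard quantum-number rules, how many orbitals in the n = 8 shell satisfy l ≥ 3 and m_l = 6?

2

Go through l = 0, …, 7 (the values permitted for n = 8).
Orbitals with l ≥ 3 and m_l = 6, by l: l=6 → 1; l=7 → 1.
Total orbitals: 1 + 1 = 2.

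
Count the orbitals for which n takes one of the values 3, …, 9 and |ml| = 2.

56

Work shell by shell — for each n, count the (l, ml) pairs that satisfy |ml| = 2:
n=3 → 2; n=4 → 4; n=5 → 6; n=6 → 8; n=7 → 10; n=8 → 12; n=9 → 14.
Total orbitals: 2 + 4 + 6 + 8 + 10 + 12 + 14 = 56.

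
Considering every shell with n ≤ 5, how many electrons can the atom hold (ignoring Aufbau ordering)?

110

Total orbitals = 1² + 2² + 3² + 4² + 5² = 55. Doubling for spin gives 110 electrons.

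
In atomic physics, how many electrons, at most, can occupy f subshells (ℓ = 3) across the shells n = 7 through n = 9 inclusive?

42

An f subshell (ℓ = 3) exists for every n ≥ 4, so shells n = 7, 8, 9 each contribute one — 3 subshells.
Since each f subshell holds 2(2·3+1) = 14 electrons, the total is 3 × 14 = 42.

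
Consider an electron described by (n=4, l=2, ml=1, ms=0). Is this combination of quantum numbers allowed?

The spin quantum number for an electron can only be ms = +1/2 or −1/2; ms = 0 is not one of those.

Not allowed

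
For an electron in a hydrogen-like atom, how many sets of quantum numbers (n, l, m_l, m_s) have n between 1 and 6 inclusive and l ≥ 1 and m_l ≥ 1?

70

Per-shell orbital counts meeting the constraint:
n=2 → 1; n=3 → 3; n=4 → 6; n=5 → 10; n=6 → 15.
Orbitals: 1 + 3 + 6 + 10 + 15 = 35. Including both spin states (m_s = ±1/2) gives 2 × 35 = 70 states.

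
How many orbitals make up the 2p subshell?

3

A subshell has 2l+1 orbitals; with l = 1, that's 3.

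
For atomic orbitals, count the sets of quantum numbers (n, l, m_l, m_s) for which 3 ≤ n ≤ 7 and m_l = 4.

12

Go shell by shell, enumerating (l, m_l) with m_l = 4:
n=5 → 1; n=6 → 2; n=7 → 3.
Orbitals: 1 + 2 + 3 = 6. Including both spin states (m_s = ±1/2) gives 2 × 6 = 12 states.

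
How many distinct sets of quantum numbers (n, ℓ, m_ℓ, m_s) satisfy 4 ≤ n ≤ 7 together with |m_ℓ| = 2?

Work shell by shell — for each n, count the (ℓ, m_ℓ) pairs that satisfy |m_ℓ| = 2:
n=4 → 4; n=5 → 6; n=6 → 8; n=7 → 10.
Orbitals: 4 + 6 + 8 + 10 = 28. Including both spin states (m_s = ±1/2) gives 2 × 28 = 56 states.

56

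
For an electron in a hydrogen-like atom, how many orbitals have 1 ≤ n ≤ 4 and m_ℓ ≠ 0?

Work shell by shell — for each n, count the (ℓ, m_ℓ) pairs that satisfy m_ℓ ≠ 0:
n=2 → 2; n=3 → 6; n=4 → 12.
Total orbitals: 2 + 6 + 12 = 20.

20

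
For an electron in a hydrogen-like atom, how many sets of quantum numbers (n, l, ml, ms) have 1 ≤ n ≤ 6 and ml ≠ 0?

For each n in the range, tally the orbitals obeying ml ≠ 0:
n=2 → 2; n=3 → 6; n=4 → 12; n=5 → 20; n=6 → 30.
Orbitals: 2 + 6 + 12 + 20 + 30 = 70. Including both spin states (ms = ±1/2) gives 2 × 70 = 140 states.

140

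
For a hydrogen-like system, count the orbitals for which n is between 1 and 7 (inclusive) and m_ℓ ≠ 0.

Treat each shell separately and count matching orbitals:
n=2 → 2; n=3 → 6; n=4 → 12; n=5 → 20; n=6 → 30; n=7 → 42.
Total orbitals: 2 + 6 + 12 + 20 + 30 + 42 = 112.

112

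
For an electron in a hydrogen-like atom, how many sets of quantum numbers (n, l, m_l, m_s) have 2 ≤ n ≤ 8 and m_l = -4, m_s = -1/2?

Count contributing orbitals for each principal shell:
n=5 → 1; n=6 → 2; n=7 → 3; n=8 → 4.
Orbitals: 1 + 2 + 3 + 4 = 10. With m_s fixed to -1/2 there is one state per orbital, so 10 states.

10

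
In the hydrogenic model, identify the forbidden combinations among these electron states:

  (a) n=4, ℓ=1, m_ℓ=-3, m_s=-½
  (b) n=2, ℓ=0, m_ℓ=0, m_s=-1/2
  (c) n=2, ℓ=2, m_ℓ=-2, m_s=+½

(a) has |m_ℓ| = 3 > ℓ = 1, violating −ℓ ≤ m_ℓ ≤ ℓ.
(c) has ℓ = 2 ≥ n = 2, violating 0 ≤ ℓ ≤ n−1.
The remaining set (b) satisfies all four rules.

(a) and (c)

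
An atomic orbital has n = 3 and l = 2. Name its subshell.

l = 2 corresponds to the letter 'd', so the subshell is 3d.

3d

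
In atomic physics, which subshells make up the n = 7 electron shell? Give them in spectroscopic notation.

7s, 7p, 7d, 7f, 7g, 7h, 7i

For n = 7, l runs from 0 to 6. In spectroscopic notation l = 0,1,2,… ↔ s,p,d,f,g,h,i, so the subshells are 7s, 7p, 7d, 7f, 7g, 7h, 7i.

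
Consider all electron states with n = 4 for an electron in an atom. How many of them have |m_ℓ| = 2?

Go through ℓ = 0, …, 3 (the values permitted for n = 4).
Contributions: ℓ=2 → 2; ℓ=3 → 2.
Orbitals: 2 + 2 = 4. Each orbital carries two spin states, so 4 × 2 = 8 states.

8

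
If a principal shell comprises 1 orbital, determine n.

n = 1

n² = 1 ⇒ n = 1.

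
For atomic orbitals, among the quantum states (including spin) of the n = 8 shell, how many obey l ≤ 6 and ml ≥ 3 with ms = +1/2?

10

With n = 8 the allowed l are 0, 1, …, 7.
Contributions: l=3 → 1; l=4 → 2; l=5 → 3; l=6 → 4.
Orbitals: 1 + 2 + 3 + 4 = 10. With ms fixed to a single value there is one state per orbital, giving 10 states.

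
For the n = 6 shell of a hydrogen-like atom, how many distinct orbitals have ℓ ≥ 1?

Go through ℓ = 0, …, 5 (the values permitted for n = 6).
The (ℓ, m_ℓ) pairs meeting ℓ ≥ 1 give: ℓ=1 → 3; ℓ=2 → 5; ℓ=3 → 7; ℓ=4 → 9; ℓ=5 → 11.
Total orbitals: 3 + 5 + 7 + 9 + 11 = 35.

35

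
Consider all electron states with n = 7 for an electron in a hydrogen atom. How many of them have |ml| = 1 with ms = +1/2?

12

The n = 7 shell has l = 0 through 6; check each.
Orbitals with |ml| = 1, by l: l=1 → 2; l=2 → 2; l=3 → 2; l=4 → 2; l=5 → 2; l=6 → 2.
Orbitals: 2 + 2 + 2 + 2 + 2 + 2 = 12. With ms fixed to a single value there is one state per orbital, giving 12 states.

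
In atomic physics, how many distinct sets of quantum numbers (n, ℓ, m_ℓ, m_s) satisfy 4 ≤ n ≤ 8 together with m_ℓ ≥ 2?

110

Go shell by shell, enumerating (ℓ, m_ℓ) with m_ℓ ≥ 2:
n=4 → 3; n=5 → 6; n=6 → 10; n=7 → 15; n=8 → 21.
Orbitals: 3 + 6 + 10 + 15 + 21 = 55. Including both spin states (m_s = ±1/2) gives 2 × 55 = 110 states.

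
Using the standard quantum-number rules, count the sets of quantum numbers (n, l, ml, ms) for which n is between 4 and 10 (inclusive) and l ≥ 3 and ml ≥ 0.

336

For each n in the range, tally the orbitals obeying l ≥ 3 and ml ≥ 0:
n=4 → 4; n=5 → 9; n=6 → 15; n=7 → 22; n=8 → 30; n=9 → 39; n=10 → 49.
Orbitals: 4 + 9 + 15 + 22 + 30 + 39 + 49 = 168. Including both spin states (ms = ±1/2) gives 2 × 168 = 336 states.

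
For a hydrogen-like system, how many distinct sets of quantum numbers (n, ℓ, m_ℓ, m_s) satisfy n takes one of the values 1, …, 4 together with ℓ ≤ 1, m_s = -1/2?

For each n in the range, tally the orbitals obeying ℓ ≤ 1:
n=1 → 1; n=2 → 4; n=3 → 4; n=4 → 4.
Orbitals: 1 + 4 + 4 + 4 = 13. With m_s fixed to -1/2 there is one state per orbital, so 13 states.

13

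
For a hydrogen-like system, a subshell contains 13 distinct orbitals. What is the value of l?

l = 6

2l+1 = 13 gives l = 6.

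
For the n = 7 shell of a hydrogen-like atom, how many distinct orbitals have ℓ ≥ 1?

The n = 7 shell has ℓ = 0 through 6; check each.
Orbitals with ℓ ≥ 1, by ℓ: ℓ=1 → 3; ℓ=2 → 5; ℓ=3 → 7; ℓ=4 → 9; ℓ=5 → 11; ℓ=6 → 13.
Total orbitals: 3 + 5 + 7 + 9 + 11 + 13 = 48.

48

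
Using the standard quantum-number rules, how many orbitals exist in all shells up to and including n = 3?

Total orbitals = 1² + 2² + 3² = 14.

14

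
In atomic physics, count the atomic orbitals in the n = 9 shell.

81

The n = 9 shell contains n² = 9² = 81 orbitals.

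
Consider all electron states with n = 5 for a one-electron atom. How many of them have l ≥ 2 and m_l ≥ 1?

The n = 5 shell has l = 0 through 4; check each.
Orbitals with l ≥ 2 and m_l ≥ 1, by l: l=2 → 2; l=3 → 3; l=4 → 4.
Orbitals: 2 + 3 + 4 = 9. Each orbital carries two spin states, so 9 × 2 = 18 states.

18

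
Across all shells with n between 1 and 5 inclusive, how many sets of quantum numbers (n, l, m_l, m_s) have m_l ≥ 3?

8

Work shell by shell — for each n, count the (l, m_l) pairs that satisfy m_l ≥ 3:
n=4 → 1; n=5 → 3.
Orbitals: 1 + 3 = 4. Including both spin states (m_s = ±1/2) gives 2 × 4 = 8 states.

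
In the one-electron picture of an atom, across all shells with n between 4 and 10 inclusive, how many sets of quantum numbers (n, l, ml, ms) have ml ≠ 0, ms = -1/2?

322

Work shell by shell — for each n, count the (l, ml) pairs that satisfy ml ≠ 0:
n=4 → 12; n=5 → 20; n=6 → 30; n=7 → 42; n=8 → 56; n=9 → 72; n=10 → 90.
Orbitals: 12 + 20 + 30 + 42 + 56 + 72 + 90 = 322. With ms fixed to -1/2 there is one state per orbital, so 322 states.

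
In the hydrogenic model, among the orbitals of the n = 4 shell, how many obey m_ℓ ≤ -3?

With n = 4 the allowed ℓ are 0, 1, …, 3.
Contributions: ℓ=3 → 1.
Total orbitals: 1.

1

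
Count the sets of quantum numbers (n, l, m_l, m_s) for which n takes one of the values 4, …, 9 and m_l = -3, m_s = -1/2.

Count contributing orbitals for each principal shell:
n=4 → 1; n=5 → 2; n=6 → 3; n=7 → 4; n=8 → 5; n=9 → 6.
Orbitals: 1 + 2 + 3 + 4 + 5 + 6 = 21. With m_s fixed to -1/2 there is one state per orbital, so 21 states.

21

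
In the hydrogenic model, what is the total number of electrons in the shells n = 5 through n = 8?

Shell n has n² orbitals: 5²=25 + 6²=36 + 7²=49 + 8²=64 = 174 orbitals.
Two spin states per orbital: 2 × 174 = 348 electrons.

348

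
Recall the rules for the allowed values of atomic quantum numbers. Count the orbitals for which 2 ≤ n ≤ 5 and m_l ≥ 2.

10

Count contributing orbitals for each principal shell:
n=3 → 1; n=4 → 3; n=5 → 6.
Total orbitals: 1 + 3 + 6 = 10.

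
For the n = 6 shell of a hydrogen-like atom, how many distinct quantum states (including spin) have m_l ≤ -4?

The (l, m_l) pairs meeting m_l ≤ -4 give: l=4 → 1; l=5 → 2.
Orbitals: 1 + 2 = 3. Each orbital carries two spin states, so 3 × 2 = 6 states.

6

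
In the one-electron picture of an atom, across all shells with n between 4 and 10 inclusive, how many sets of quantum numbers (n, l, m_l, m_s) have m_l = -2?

Count contributing orbitals for each principal shell:
n=4 → 2; n=5 → 3; n=6 → 4; n=7 → 5; n=8 → 6; n=9 → 7; n=10 → 8.
Orbitals: 2 + 3 + 4 + 5 + 6 + 7 + 8 = 35. Including both spin states (m_s = ±1/2) gives 2 × 35 = 70 states.

70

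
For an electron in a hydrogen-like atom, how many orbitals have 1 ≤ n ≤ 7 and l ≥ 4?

62

Per-shell orbital counts meeting the constraint:
n=5 → 9; n=6 → 20; n=7 → 33.
Total orbitals: 9 + 20 + 33 = 62.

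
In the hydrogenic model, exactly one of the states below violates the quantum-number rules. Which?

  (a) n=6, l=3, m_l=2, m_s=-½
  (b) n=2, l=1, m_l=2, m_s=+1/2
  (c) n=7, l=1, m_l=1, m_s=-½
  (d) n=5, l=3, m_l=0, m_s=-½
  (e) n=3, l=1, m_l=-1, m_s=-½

(b) has |m_l| = 2 > l = 1, violating −l ≤ m_l ≤ l.
The remaining sets (a), (c), (d), (e) satisfy all four rules.

(b)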